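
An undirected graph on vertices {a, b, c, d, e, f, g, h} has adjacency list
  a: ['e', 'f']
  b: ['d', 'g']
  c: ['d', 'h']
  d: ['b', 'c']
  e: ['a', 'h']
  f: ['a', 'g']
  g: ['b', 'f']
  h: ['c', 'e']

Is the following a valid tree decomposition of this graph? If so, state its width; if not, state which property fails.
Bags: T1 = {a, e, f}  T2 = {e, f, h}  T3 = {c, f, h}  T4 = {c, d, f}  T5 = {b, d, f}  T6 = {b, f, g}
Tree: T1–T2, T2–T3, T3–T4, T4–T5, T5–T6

Vertex coverage: the bags together contain {a, b, c, d, e, f, g, h}, the full vertex set. Edge coverage: each edge of G has both endpoints in at least one bag. Running intersection: for every vertex, the bags containing it form a connected subtree. All three properties hold, so this is a valid tree decomposition of width max|bag| − 1 = 2, and hence tw(G) ≤ 2.

Yes; width 2.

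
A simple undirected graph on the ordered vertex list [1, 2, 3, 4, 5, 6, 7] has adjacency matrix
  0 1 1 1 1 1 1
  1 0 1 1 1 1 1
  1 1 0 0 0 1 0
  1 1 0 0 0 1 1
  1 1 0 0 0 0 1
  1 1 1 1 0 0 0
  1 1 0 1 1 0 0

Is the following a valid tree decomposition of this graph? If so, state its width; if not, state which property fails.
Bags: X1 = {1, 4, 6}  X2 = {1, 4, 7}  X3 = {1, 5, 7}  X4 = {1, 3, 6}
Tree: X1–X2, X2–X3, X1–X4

No — vertex 2 appears in no bag.

A tree decomposition must satisfy three properties: every vertex lies in some bag; for every edge, both endpoints lie together in some bag; and for every vertex, the bags containing it form a connected subtree. Here vertex 2 appears in no bag, so the decomposition is invalid.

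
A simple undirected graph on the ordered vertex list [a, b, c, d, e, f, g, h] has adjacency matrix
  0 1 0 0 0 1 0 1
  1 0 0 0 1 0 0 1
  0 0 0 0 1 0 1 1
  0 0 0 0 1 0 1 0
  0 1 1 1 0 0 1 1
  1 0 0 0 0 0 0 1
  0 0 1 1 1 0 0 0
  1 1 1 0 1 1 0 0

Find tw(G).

2

A width-2 tree decomposition is:
Bags: B1 = {c, e, g}  B2 = {c, e, h}  B3 = {b, e, h}  B4 = {a, b, h}  B5 = {d, e, g}  B6 = {a, f, h}
Tree: B1–B2, B2–B3, B3–B4, B1–B5, B4–B6
Each bag holds 3 vertices, so the decomposition has width 2, which upper-bounds the treewidth. Conversely, {d, e, g} is a clique of size 3, and the vertices of any clique must share a bag in every tree decomposition; so some bag has ≥ 3 vertices and tw(G) ≥ 2. The upper and lower bounds meet at 2, so that is the treewidth.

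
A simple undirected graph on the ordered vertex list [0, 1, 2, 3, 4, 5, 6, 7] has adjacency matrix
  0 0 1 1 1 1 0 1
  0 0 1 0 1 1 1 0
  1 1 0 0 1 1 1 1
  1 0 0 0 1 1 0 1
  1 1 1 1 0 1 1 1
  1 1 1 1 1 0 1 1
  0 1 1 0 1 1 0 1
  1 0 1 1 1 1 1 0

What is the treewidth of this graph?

A width-4 tree decomposition is:
Bags: B1 = {1, 2, 4, 5, 6}  B2 = {2, 4, 5, 6, 7}  B3 = {0, 2, 4, 5, 7}  B4 = {0, 3, 4, 5, 7}
Tree: B1–B2, B2–B3, B3–B4
Every bag has size at most 5, so the width is 5 − 1 = 4 and tw(G) ≤ 4. For the lower bound, the 5 vertices {0, 2, 4, 5, 7} are pairwise adjacent, and any tree decomposition puts a clique entirely inside one bag — forcing width ≥ 4. Hence tw(G) = 4 exactly.

4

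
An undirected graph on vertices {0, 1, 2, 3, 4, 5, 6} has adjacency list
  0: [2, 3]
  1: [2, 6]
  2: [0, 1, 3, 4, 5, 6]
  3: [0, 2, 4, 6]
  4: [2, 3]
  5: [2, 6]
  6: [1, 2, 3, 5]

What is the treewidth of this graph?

A width-2 tree decomposition is:
Bags: B1 = {0, 2, 3}  B2 = {2, 3, 6}  B3 = {2, 5, 6}  B4 = {1, 2, 6}  B5 = {2, 3, 4}
Tree: B1–B2, B2–B3, B3–B4, B2–B5
Each bag holds 3 vertices, so the decomposition has width 2, which upper-bounds the treewidth. For the lower bound, the 3 vertices {1, 2, 6} are pairwise adjacent, and any tree decomposition puts a clique entirely inside one bag — forcing width ≥ 2. Hence tw(G) = 2 exactly.

2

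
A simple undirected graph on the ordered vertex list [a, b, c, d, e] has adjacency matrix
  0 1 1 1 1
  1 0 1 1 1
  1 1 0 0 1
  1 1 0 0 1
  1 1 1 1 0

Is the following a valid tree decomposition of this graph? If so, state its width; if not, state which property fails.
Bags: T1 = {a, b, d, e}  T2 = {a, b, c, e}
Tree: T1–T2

Yes; width 3.

Every vertex of G appears in some bag (union = {a, b, c, d, e}); every edge is covered by a bag; and for each vertex v the set of bags containing v is connected in the bag tree. The decomposition is therefore valid. The largest bag has 4 vertices, so the width is 3.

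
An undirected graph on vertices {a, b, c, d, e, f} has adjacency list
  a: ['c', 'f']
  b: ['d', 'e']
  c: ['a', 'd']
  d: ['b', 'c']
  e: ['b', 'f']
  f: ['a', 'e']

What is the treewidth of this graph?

A width-2 tree decomposition is:
Bags: B1 = {a, e, f}  B2 = {a, c, e}  B3 = {c, d, e}  B4 = {b, d, e}
Tree: B1–B2, B2–B3, B3–B4
Every bag has size at most 3, so the width is 3 − 1 = 2 and tw(G) ≤ 2. The edges e–f–a–c–d–b–e form a cycle, so G is not a tree and its treewidth is at least 2. Therefore the treewidth is 2.

2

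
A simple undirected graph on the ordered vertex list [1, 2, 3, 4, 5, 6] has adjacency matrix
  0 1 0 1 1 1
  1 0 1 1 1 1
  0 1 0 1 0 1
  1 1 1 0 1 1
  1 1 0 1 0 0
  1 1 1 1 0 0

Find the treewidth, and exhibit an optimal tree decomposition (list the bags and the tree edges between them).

Each bag holds 4 vertices, so the decomposition has width 3, which upper-bounds the treewidth. For the lower bound, the 4 vertices {1, 2, 4, 5} are pairwise adjacent, and any tree decomposition puts a clique entirely inside one bag — forcing width ≥ 3. Combining the bounds, tw(G) = 3.

Treewidth 3.
Bags: B1 = {1, 2, 4, 6}  B2 = {2, 3, 4, 6}  B3 = {1, 2, 4, 5}
Tree: B1–B2, B1–B3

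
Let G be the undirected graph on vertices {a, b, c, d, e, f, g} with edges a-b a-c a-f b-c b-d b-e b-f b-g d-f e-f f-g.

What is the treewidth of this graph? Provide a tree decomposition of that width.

Treewidth 2.
Bags: B1 = {a, b, f}  B2 = {b, f, g}  B3 = {b, d, f}  B4 = {b, e, f}  B5 = {a, b, c}
Tree: B1–B2, B1–B3, B1–B4, B1–B5

The largest bag has 3 vertices, giving width 2; this decomposition certifies tw(G) ≤ 2. For the lower bound, the 3 vertices {a, b, c} are pairwise adjacent, and any tree decomposition puts a clique entirely inside one bag — forcing width ≥ 2. Combining the bounds, tw(G) = 2.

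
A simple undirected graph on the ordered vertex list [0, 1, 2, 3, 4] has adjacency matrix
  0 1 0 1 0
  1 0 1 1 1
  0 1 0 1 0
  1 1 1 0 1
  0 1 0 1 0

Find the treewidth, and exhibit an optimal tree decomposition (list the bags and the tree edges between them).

Each bag holds 3 vertices, so the decomposition has width 2, which upper-bounds the treewidth. On the other hand G contains the 3-clique {0, 1, 3}. A clique must lie in a single bag of any decomposition, so no decomposition can have width below 2. The upper and lower bounds meet at 2, so that is the treewidth.

Treewidth 2.
Bags: B1 = {0, 1, 3}  B2 = {1, 3, 4}  B3 = {1, 2, 3}
Tree: B1–B2, B2–B3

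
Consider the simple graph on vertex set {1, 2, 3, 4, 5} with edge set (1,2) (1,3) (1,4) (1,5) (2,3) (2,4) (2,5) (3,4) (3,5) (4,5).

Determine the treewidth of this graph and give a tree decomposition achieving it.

Treewidth 4.
Bags: B1 = {1, 2, 3, 4, 5}
Tree: (single bag)

With just one bag of size 5, the width is 5 − 1 = 4, so tw(G) ≤ 4. For the lower bound, the 5 vertices {1, 2, 3, 4, 5} are pairwise adjacent, and any tree decomposition puts a clique entirely inside one bag — forcing width ≥ 4. Combining the bounds, tw(G) = 4.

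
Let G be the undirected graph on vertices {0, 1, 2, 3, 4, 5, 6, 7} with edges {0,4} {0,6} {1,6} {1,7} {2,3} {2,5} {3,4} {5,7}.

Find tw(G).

A width-2 tree decomposition is:
Bags: B1 = {1, 5, 7}  B2 = {1, 5, 6}  B3 = {0, 5, 6}  B4 = {0, 4, 5}  B5 = {3, 4, 5}  B6 = {2, 3, 5}
Tree: B1–B2, B2–B3, B3–B4, B4–B5, B5–B6
Every bag has size at most 3, so the width is 3 − 1 = 2 and tw(G) ≤ 2. Since 5–7–1–6–0–4–3–2–5 is a cycle in G, G is not acyclic. Forests are exactly the graphs of treewidth ≤ 1, so tw(G) ≥ 2. Hence tw(G) = 2 exactly.

2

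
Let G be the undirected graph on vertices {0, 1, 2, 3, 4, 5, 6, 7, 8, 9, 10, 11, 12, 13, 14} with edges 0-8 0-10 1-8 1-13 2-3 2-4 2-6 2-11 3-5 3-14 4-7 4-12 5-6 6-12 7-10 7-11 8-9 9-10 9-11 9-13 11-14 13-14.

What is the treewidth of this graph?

3

A width-3 tree decomposition is:
Bags: B1 = {3, 5, 6, 12}  B2 = {2, 3, 6, 12}  B3 = {2, 3, 4, 12}  B4 = {2, 3, 4, 14}  B5 = {2, 4, 11, 14}  B6 = {4, 7, 11, 14}  B7 = {7, 11, 13, 14}  B8 = {7, 9, 11, 13}  B9 = {7, 9, 10, 13}  B10 = {1, 9, 10, 13}  B11 = {1, 8, 9, 10}  B12 = {0, 1, 8, 10}
Tree: B1–B2, B2–B3, B3–B4, B4–B5, B5–B6, B6–B7, B7–B8, B8–B9, B9–B10, B10–B11, B11–B12
Every bag has size at most 4, so the width is 4 − 1 = 3 and tw(G) ≤ 3. For the lower bound: the 4 vertex sets {5,6,12}, {3}, {2}, {4,7,11,14} are disjoint, each induces a connected subgraph, and every pair is joined by at least one edge of G. Contracting each set to a single vertex therefore yields K_{4} as a minor, and since treewidth is minor-monotone, tw(G) ≥ tw(K_{4}) = 3. Therefore the treewidth is 3.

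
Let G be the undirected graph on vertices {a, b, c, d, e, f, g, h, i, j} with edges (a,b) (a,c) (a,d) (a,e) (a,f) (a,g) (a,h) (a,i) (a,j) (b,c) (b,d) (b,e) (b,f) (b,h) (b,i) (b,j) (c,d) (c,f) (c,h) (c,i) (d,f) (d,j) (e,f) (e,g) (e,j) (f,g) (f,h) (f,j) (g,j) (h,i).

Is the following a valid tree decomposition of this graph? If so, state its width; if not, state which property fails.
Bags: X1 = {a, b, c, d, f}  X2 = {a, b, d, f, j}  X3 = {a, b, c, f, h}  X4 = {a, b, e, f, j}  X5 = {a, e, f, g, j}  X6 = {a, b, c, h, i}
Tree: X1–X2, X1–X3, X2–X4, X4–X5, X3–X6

Every vertex of G appears in some bag (union = {a, b, c, d, e, f, g, h, i, j}); every edge is covered by a bag; and for each vertex v the set of bags containing v is connected in the bag tree. The decomposition is therefore valid. The largest bag has 5 vertices, so the width is 4.

Yes; width 4.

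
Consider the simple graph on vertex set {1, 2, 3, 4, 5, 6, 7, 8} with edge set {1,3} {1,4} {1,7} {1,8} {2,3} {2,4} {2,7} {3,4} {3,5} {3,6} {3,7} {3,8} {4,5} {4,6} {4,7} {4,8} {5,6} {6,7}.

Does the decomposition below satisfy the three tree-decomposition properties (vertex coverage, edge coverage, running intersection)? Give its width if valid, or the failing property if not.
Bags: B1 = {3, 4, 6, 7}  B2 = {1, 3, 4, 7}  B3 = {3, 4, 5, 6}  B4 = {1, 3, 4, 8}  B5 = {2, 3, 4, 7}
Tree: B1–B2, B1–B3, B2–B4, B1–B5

Vertex coverage: the bags together contain {1, 2, 3, 4, 5, 6, 7, 8}, the full vertex set. Edge coverage: each edge of G has both endpoints in at least one bag. Running intersection: for every vertex, the bags containing it form a connected subtree. All three properties hold, so this is a valid tree decomposition of width max|bag| − 1 = 3, and hence tw(G) ≤ 3.

Yes; width 3.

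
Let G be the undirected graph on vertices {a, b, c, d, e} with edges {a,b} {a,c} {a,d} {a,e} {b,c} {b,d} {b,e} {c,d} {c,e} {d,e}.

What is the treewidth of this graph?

A width-4 tree decomposition is:
Bags: B1 = {a, b, c, d, e}
Tree: (single bag)
With just one bag of size 5, the width is 5 − 1 = 4, so tw(G) ≤ 4. On the other hand G contains the 5-clique {a, b, c, d, e}. A clique must lie in a single bag of any decomposition, so no decomposition can have width below 4. Therefore the treewidth is 4.

4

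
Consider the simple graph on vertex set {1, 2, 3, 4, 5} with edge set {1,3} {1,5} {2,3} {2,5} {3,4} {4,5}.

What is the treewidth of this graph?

A width-2 tree decomposition is:
Bags: B1 = {2, 3, 5}  B2 = {1, 3, 5}  B3 = {3, 4, 5}
Tree: B1–B2, B2–B3
Each bag holds 3 vertices, so the decomposition has width 2, which upper-bounds the treewidth. The edges 5–2–3–1–5 form a cycle, so G is not a tree and its treewidth is at least 2. Combining the bounds, tw(G) = 2.

2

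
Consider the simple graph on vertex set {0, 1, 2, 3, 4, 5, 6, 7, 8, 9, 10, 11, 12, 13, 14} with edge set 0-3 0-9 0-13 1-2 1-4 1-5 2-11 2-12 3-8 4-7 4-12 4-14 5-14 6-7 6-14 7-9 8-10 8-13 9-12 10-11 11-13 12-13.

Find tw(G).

A width-3 tree decomposition is:
Bags: B1 = {3, 8, 10, 11}  B2 = {3, 8, 11, 13}  B3 = {0, 3, 11, 13}  B4 = {0, 2, 11, 13}  B5 = {0, 2, 12, 13}  B6 = {0, 2, 9, 12}  B7 = {1, 2, 9, 12}  B8 = {1, 4, 9, 12}  B9 = {1, 4, 7, 9}  B10 = {1, 4, 5, 7}  B11 = {4, 5, 7, 14}  B12 = {5, 6, 7, 14}
Tree: B1–B2, B2–B3, B3–B4, B4–B5, B5–B6, B6–B7, B7–B8, B8–B9, B9–B10, B10–B11, B11–B12
Each bag holds 4 vertices, so the decomposition has width 3, which upper-bounds the treewidth. For the lower bound: the 4 vertex sets {3,8,10}, {11}, {13}, {0,2,9,12} are disjoint, each induces a connected subgraph, and every pair is joined by at least one edge of G. Contracting each set to a single vertex therefore yields K_{4} as a minor, and since treewidth is minor-monotone, tw(G) ≥ tw(K_{4}) = 3. Therefore the treewidth is 3.

3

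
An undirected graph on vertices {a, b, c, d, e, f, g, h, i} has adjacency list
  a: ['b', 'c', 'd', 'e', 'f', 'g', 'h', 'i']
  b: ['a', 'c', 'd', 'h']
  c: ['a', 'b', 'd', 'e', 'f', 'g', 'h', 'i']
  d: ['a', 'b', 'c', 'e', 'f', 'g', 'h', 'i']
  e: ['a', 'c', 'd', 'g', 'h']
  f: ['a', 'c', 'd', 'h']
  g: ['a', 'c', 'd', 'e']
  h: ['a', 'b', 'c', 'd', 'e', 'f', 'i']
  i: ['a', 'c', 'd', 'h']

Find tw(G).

4

A width-4 tree decomposition is:
Bags: B1 = {a, c, d, f, h}  B2 = {a, b, c, d, h}  B3 = {a, c, d, e, h}  B4 = {a, c, d, e, g}  B5 = {a, c, d, h, i}
Tree: B1–B2, B2–B3, B3–B4, B1–B5
Every bag has size at most 5, so the width is 5 − 1 = 4 and tw(G) ≤ 4. On the other hand G contains the 5-clique {a, c, d, e, g}. A clique must lie in a single bag of any decomposition, so no decomposition can have width below 4. The upper and lower bounds meet at 4, so that is the treewidth.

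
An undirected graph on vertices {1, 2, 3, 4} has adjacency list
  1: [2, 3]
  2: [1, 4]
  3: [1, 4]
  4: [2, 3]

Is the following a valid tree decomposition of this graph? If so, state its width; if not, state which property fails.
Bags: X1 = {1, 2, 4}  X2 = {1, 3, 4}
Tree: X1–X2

Yes; width 2.

Vertex coverage: the bags together contain {1, 2, 3, 4}, the full vertex set. Edge coverage: each edge of G has both endpoints in at least one bag. Running intersection: for every vertex, the bags containing it form a connected subtree. All three properties hold, so this is a valid tree decomposition of width max|bag| − 1 = 2, and hence tw(G) ≤ 2.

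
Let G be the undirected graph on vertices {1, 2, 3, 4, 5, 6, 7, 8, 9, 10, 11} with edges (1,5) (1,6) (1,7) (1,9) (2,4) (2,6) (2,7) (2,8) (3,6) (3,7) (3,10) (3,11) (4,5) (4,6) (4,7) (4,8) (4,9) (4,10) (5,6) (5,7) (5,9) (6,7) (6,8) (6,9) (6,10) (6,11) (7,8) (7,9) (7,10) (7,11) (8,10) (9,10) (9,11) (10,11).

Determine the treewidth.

A width-4 tree decomposition is:
Bags: B1 = {4, 6, 7, 9, 10}  B2 = {4, 5, 6, 7, 9}  B3 = {1, 5, 6, 7, 9}  B4 = {6, 7, 9, 10, 11}  B5 = {3, 6, 7, 10, 11}  B6 = {4, 6, 7, 8, 10}  B7 = {2, 4, 6, 7, 8}
Tree: B1–B2, B2–B3, B1–B4, B4–B5, B1–B6, B6–B7
Each bag holds 5 vertices, so the decomposition has width 4, which upper-bounds the treewidth. For the lower bound, the 5 vertices {6, 7, 9, 10, 11} are pairwise adjacent, and any tree decomposition puts a clique entirely inside one bag — forcing width ≥ 4. Hence tw(G) = 4 exactly.

4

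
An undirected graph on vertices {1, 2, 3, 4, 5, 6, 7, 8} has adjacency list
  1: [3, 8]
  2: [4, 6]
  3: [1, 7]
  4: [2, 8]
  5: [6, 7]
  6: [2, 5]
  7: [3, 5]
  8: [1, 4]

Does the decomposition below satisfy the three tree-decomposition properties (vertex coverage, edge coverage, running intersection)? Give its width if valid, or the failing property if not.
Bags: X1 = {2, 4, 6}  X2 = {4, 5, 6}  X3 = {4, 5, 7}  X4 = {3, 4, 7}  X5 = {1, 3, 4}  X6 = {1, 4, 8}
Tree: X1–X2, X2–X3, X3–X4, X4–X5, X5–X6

Yes; width 2.

Vertex coverage: the bags together contain {1, 2, 3, 4, 5, 6, 7, 8}, the full vertex set. Edge coverage: each edge of G has both endpoints in at least one bag. Running intersection: for every vertex, the bags containing it form a connected subtree. All three properties hold, so this is a valid tree decomposition of width max|bag| − 1 = 2, and hence tw(G) ≤ 2.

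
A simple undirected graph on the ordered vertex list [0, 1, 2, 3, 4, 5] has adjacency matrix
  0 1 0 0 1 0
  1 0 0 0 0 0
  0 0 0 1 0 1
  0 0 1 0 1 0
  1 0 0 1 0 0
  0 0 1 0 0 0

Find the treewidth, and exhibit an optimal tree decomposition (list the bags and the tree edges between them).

The largest bag has 2 vertices, giving width 1; this decomposition certifies tw(G) ≤ 1. Any graph with an edge has treewidth ≥ 1, and G has the edge 4–3. Hence tw(G) = 1 exactly.

Treewidth 1.
One optimal decomposition is:
Bags: B1 = {3, 4}  B2 = {0, 4}  B3 = {2, 3}  B4 = {0, 1}  B5 = {2, 5}
Tree: B1–B2, B1–B3, B2–B4, B3–B5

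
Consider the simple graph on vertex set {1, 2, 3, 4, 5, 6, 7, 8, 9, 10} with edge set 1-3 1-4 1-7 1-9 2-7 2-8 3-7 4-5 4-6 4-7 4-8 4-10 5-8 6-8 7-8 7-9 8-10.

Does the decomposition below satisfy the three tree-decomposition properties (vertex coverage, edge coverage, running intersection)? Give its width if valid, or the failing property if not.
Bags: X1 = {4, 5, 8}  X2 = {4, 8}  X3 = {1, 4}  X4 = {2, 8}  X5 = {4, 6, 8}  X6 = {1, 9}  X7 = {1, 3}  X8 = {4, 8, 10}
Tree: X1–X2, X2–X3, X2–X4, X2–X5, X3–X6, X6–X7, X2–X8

A tree decomposition must satisfy three properties: every vertex lies in some bag; for every edge, both endpoints lie together in some bag; and for every vertex, the bags containing it form a connected subtree. Here vertex 7 appears in no bag, so the decomposition is invalid.

No — vertex 7 appears in no bag.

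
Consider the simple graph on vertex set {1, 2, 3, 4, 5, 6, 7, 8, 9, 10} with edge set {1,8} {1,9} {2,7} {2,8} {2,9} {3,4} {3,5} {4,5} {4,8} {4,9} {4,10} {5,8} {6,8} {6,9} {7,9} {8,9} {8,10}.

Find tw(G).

A width-2 tree decomposition is:
Bags: B1 = {4, 8, 9}  B2 = {6, 8, 9}  B3 = {2, 8, 9}  B4 = {4, 5, 8}  B5 = {4, 8, 10}  B6 = {3, 4, 5}  B7 = {1, 8, 9}  B8 = {2, 7, 9}
Tree: B1–B2, B2–B3, B1–B4, B1–B5, B4–B6, B3–B7, B3–B8
Every bag has size at most 3, so the width is 3 − 1 = 2 and tw(G) ≤ 2. Conversely, {1, 8, 9} is a clique of size 3, and the vertices of any clique must share a bag in every tree decomposition; so some bag has ≥ 3 vertices and tw(G) ≥ 2. The upper and lower bounds meet at 2, so that is the treewidth.

2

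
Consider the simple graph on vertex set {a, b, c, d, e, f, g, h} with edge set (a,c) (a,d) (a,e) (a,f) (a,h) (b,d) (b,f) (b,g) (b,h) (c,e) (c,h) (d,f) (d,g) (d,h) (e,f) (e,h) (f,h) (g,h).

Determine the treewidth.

A width-3 tree decomposition is:
Bags: B1 = {b, d, f, h}  B2 = {b, d, g, h}  B3 = {a, d, f, h}  B4 = {a, e, f, h}  B5 = {a, c, e, h}
Tree: B1–B2, B1–B3, B3–B4, B4–B5
The largest bag has 4 vertices, giving width 3; this decomposition certifies tw(G) ≤ 3. Conversely, {b, d, g, h} is a clique of size 4, and the vertices of any clique must share a bag in every tree decomposition; so some bag has ≥ 4 vertices and tw(G) ≥ 3. The upper and lower bounds meet at 3, so that is the treewidth.

3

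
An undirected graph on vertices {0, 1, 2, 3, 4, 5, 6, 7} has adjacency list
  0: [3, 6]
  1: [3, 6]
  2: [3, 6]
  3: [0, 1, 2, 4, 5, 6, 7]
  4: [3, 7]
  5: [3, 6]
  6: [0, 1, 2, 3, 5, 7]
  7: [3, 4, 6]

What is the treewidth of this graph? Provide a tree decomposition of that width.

Treewidth 2.
One optimal decomposition is:
Bags: B1 = {2, 3, 6}  B2 = {3, 6, 7}  B3 = {3, 5, 6}  B4 = {1, 3, 6}  B5 = {3, 4, 7}  B6 = {0, 3, 6}
Tree: B1–B2, B2–B3, B1–B4, B2–B5, B4–B6

Each bag holds 3 vertices, so the decomposition has width 2, which upper-bounds the treewidth. Conversely, {3, 4, 7} is a clique of size 3, and the vertices of any clique must share a bag in every tree decomposition; so some bag has ≥ 3 vertices and tw(G) ≥ 2. The upper and lower bounds meet at 2, so that is the treewidth.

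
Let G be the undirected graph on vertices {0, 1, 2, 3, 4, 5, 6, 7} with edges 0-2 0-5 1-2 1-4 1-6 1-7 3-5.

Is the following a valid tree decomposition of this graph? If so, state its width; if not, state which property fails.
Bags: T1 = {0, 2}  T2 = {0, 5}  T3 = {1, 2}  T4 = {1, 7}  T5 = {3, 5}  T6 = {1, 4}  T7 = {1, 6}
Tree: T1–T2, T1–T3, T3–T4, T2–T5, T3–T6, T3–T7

Checking the three conditions: (i) the bags cover all of {0, 1, 2, 3, 4, 5, 6, 7}; (ii) for each edge, some bag contains both endpoints; (iii) the bags containing any fixed vertex form a subtree. All hold, so the decomposition is valid with width 2 − 1 = 1.

Yes; width 1.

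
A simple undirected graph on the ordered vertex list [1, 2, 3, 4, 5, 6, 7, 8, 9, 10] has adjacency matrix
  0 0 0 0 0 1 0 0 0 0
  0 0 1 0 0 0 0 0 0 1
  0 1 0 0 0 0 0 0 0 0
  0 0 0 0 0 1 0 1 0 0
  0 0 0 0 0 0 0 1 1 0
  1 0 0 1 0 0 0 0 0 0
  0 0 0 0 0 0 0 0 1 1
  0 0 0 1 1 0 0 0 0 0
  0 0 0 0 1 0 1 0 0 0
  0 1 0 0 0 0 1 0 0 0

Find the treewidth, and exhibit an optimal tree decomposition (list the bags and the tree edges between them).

Each bag holds 2 vertices, so the decomposition has width 1, which upper-bounds the treewidth. Any graph with an edge has treewidth ≥ 1, and G has the edge 1–6. Therefore the treewidth is 1.

Treewidth 1.
Bags: B1 = {1, 6}  B2 = {4, 6}  B3 = {4, 8}  B4 = {5, 8}  B5 = {5, 9}  B6 = {7, 9}  B7 = {7, 10}  B8 = {2, 10}  B9 = {2, 3}
Tree: B1–B2, B2–B3, B3–B4, B4–B5, B5–B6, B6–B7, B7–B8, B8–B9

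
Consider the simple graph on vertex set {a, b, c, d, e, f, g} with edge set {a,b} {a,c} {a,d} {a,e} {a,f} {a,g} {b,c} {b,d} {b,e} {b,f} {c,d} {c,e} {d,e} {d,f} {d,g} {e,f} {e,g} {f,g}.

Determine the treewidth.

A width-4 tree decomposition is:
Bags: B1 = {a, b, d, e, f}  B2 = {a, d, e, f, g}  B3 = {a, b, c, d, e}
Tree: B1–B2, B1–B3
Each bag holds 5 vertices, so the decomposition has width 4, which upper-bounds the treewidth. On the other hand G contains the 5-clique {a, b, c, d, e}. A clique must lie in a single bag of any decomposition, so no decomposition can have width below 4. Hence tw(G) = 4 exactly.

4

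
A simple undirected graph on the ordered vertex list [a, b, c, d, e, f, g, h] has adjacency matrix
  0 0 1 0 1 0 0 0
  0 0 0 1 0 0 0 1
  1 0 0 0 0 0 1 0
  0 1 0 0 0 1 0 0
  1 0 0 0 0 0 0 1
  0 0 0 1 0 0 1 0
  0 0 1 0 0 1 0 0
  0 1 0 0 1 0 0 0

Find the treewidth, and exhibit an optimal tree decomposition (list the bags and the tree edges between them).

Treewidth 2.
One optimal decomposition is:
Bags: B1 = {a, c, e}  B2 = {c, e, g}  B3 = {e, f, g}  B4 = {d, e, f}  B5 = {b, d, e}  B6 = {b, e, h}
Tree: B1–B2, B2–B3, B3–B4, B4–B5, B5–B6

The largest bag has 3 vertices, giving width 2; this decomposition certifies tw(G) ≤ 2. For the lower bound, G contains the cycle e–a–c–g–f–d–b–h–e, so G is not a forest; only forests have treewidth ≤ 1, hence tw(G) ≥ 2. Combining the bounds, tw(G) = 2.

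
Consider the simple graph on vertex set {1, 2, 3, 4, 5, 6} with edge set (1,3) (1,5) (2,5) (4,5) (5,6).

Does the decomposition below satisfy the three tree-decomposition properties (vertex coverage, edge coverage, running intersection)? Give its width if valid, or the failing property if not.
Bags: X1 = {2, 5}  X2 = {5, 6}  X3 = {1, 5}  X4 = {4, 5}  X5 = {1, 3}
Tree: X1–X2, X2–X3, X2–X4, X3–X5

Checking the three conditions: (i) the bags cover all of {1, 2, 3, 4, 5, 6}; (ii) for each edge, some bag contains both endpoints; (iii) the bags containing any fixed vertex form a subtree. All hold, so the decomposition is valid with width 2 − 1 = 1.

Yes; width 1.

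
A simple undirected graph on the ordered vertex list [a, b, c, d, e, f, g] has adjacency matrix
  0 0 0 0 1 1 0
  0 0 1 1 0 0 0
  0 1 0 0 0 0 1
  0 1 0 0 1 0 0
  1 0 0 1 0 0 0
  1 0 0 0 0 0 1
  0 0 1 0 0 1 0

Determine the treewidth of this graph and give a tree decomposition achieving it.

Treewidth 2.
Bags: B1 = {a, e, f}  B2 = {e, f, g}  B3 = {c, e, g}  B4 = {b, c, e}  B5 = {b, d, e}
Tree: B1–B2, B2–B3, B3–B4, B4–B5

Every bag has size at most 3, so the width is 3 − 1 = 2 and tw(G) ≤ 2. For the lower bound, G contains the cycle e–a–f–g–c–b–d–e, so G is not a forest; only forests have treewidth ≤ 1, hence tw(G) ≥ 2. Combining the bounds, tw(G) = 2.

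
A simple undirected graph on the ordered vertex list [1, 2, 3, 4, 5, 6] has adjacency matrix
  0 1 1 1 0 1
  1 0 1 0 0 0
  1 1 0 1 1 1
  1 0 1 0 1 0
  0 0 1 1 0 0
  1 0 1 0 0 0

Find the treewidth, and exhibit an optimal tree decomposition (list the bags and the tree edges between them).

Treewidth 2.
Bags: B1 = {1, 3, 4}  B2 = {1, 3, 6}  B3 = {3, 4, 5}  B4 = {1, 2, 3}
Tree: B1–B2, B1–B3, B1–B4

The largest bag has 3 vertices, giving width 2; this decomposition certifies tw(G) ≤ 2. Conversely, {1, 2, 3} is a clique of size 3, and the vertices of any clique must share a bag in every tree decomposition; so some bag has ≥ 3 vertices and tw(G) ≥ 2. Therefore the treewidth is 2.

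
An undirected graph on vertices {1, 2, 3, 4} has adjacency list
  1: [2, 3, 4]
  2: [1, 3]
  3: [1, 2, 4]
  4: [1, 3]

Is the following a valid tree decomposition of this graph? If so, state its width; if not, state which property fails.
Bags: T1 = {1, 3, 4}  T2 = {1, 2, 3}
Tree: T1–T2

Yes; width 2.

Vertex coverage: the bags together contain {1, 2, 3, 4}, the full vertex set. Edge coverage: each edge of G has both endpoints in at least one bag. Running intersection: for every vertex, the bags containing it form a connected subtree. All three properties hold, so this is a valid tree decomposition of width max|bag| − 1 = 2, and hence tw(G) ≤ 2.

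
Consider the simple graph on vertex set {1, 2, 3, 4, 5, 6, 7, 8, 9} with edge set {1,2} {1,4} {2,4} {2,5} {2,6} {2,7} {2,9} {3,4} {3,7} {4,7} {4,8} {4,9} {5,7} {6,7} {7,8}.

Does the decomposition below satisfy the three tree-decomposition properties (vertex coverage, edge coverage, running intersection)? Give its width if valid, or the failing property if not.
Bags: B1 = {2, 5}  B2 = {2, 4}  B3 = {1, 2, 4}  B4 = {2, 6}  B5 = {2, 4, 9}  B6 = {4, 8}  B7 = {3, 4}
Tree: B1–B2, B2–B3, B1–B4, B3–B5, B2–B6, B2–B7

A tree decomposition must satisfy three properties: every vertex lies in some bag; for every edge, both endpoints lie together in some bag; and for every vertex, the bags containing it form a connected subtree. Here vertex 7 appears in no bag, so the decomposition is invalid.

No — vertex 7 appears in no bag.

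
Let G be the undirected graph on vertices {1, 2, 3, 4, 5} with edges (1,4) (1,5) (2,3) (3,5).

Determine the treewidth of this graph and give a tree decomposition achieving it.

Treewidth 1.
One such decomposition:
Bags: B1 = {2, 3}  B2 = {3, 5}  B3 = {1, 5}  B4 = {1, 4}
Tree: B1–B2, B2–B3, B3–B4

Every bag has size at most 2, so the width is 2 − 1 = 1 and tw(G) ≤ 1. Since G has at least one edge (e.g. 2–3), it is not an edgeless graph, so tw(G) ≥ 1. Combining the bounds, tw(G) = 1.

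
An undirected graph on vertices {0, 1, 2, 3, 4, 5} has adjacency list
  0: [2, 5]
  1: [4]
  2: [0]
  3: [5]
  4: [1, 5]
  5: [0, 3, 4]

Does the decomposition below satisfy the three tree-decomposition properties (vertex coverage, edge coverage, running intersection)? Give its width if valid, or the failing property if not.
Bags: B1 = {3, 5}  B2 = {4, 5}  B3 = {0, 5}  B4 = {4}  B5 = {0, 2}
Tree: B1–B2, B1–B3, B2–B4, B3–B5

A tree decomposition must satisfy three properties: every vertex lies in some bag; for every edge, both endpoints lie together in some bag; and for every vertex, the bags containing it form a connected subtree. Here vertex 1 appears in no bag, so the decomposition is invalid.

No — vertex 1 appears in no bag.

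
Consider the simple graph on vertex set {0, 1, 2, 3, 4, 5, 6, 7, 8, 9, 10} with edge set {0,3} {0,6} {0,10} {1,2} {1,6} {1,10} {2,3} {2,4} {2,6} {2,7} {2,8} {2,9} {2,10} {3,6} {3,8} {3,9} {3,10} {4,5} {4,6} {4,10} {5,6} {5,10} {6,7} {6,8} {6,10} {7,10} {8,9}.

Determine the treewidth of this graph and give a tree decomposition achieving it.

Treewidth 3.
One such decomposition:
Bags: B1 = {2, 3, 6, 10}  B2 = {2, 3, 6, 8}  B3 = {1, 2, 6, 10}  B4 = {2, 3, 8, 9}  B5 = {2, 4, 6, 10}  B6 = {0, 3, 6, 10}  B7 = {2, 6, 7, 10}  B8 = {4, 5, 6, 10}
Tree: B1–B2, B1–B3, B2–B4, B3–B5, B1–B6, B5–B7, B5–B8

Each bag holds 4 vertices, so the decomposition has width 3, which upper-bounds the treewidth. For the lower bound, the 4 vertices {2, 3, 8, 9} are pairwise adjacent, and any tree decomposition puts a clique entirely inside one bag — forcing width ≥ 3. Combining the bounds, tw(G) = 3.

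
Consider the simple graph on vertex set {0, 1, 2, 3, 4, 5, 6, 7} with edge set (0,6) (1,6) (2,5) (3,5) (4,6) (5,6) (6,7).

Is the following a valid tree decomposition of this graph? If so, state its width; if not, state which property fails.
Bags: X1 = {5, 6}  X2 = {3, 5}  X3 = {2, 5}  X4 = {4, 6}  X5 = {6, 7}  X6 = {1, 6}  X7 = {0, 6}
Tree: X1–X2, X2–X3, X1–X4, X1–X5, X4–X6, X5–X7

Checking the three conditions: (i) the bags cover all of {0, 1, 2, 3, 4, 5, 6, 7}; (ii) for each edge, some bag contains both endpoints; (iii) the bags containing any fixed vertex form a subtree. All hold, so the decomposition is valid with width 2 − 1 = 1.

Yes; width 1.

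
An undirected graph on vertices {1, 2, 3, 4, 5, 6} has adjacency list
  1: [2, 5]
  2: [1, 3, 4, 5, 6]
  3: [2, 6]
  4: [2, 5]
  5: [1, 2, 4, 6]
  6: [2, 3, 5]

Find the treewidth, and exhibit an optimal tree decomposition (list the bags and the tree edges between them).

The largest bag has 3 vertices, giving width 2; this decomposition certifies tw(G) ≤ 2. Conversely, {2, 3, 6} is a clique of size 3, and the vertices of any clique must share a bag in every tree decomposition; so some bag has ≥ 3 vertices and tw(G) ≥ 2. The upper and lower bounds meet at 2, so that is the treewidth.

Treewidth 2.
One optimal decomposition is:
Bags: B1 = {2, 4, 5}  B2 = {1, 2, 5}  B3 = {2, 5, 6}  B4 = {2, 3, 6}
Tree: B1–B2, B1–B3, B3–B4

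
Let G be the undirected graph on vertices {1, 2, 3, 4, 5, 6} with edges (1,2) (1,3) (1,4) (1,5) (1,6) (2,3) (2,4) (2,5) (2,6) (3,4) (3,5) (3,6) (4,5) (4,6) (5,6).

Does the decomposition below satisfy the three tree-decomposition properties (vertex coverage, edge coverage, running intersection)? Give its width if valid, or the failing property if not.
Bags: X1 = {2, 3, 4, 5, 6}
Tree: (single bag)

A tree decomposition must satisfy three properties: every vertex lies in some bag; for every edge, both endpoints lie together in some bag; and for every vertex, the bags containing it form a connected subtree. Here vertex 1 appears in no bag, so the decomposition is invalid.

No — vertex 1 appears in no bag.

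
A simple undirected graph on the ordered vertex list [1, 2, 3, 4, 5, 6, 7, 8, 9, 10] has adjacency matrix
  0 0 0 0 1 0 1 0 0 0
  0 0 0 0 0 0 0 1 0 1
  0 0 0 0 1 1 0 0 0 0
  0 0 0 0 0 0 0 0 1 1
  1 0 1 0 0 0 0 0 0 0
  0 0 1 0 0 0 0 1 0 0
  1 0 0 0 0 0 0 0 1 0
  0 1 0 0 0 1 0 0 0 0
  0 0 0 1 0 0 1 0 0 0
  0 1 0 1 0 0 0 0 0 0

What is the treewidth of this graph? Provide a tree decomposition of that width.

The largest bag has 3 vertices, giving width 2; this decomposition certifies tw(G) ≤ 2. For the lower bound, G contains the cycle 4–10–2–8–6–3–5–1–7–9–4, so G is not a forest; only forests have treewidth ≤ 1, hence tw(G) ≥ 2. The upper and lower bounds meet at 2, so that is the treewidth.

Treewidth 2.
One optimal decomposition is:
Bags: B1 = {2, 4, 10}  B2 = {2, 4, 8}  B3 = {4, 6, 8}  B4 = {3, 4, 6}  B5 = {3, 4, 5}  B6 = {1, 4, 5}  B7 = {1, 4, 7}  B8 = {4, 7, 9}
Tree: B1–B2, B2–B3, B3–B4, B4–B5, B5–B6, B6–B7, B7–B8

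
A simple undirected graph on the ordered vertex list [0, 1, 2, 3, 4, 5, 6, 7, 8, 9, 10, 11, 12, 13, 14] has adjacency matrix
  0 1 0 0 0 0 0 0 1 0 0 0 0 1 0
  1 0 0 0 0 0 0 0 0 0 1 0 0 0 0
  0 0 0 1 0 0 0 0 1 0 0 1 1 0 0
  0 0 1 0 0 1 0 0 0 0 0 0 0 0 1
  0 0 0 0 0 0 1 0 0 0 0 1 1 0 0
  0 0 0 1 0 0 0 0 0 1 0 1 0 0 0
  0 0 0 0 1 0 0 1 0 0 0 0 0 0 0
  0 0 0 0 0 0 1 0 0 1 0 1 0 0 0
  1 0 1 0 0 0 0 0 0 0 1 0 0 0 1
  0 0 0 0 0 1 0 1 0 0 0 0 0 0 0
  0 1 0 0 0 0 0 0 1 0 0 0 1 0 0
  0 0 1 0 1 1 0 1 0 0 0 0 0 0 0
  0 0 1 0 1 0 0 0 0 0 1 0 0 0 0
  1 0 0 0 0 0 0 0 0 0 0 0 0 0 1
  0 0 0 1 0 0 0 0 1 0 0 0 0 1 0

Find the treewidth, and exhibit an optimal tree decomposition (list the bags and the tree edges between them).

Treewidth 3.
One optimal decomposition is:
Bags: B1 = {4, 6, 7, 9}  B2 = {4, 7, 9, 11}  B3 = {4, 5, 9, 11}  B4 = {4, 5, 11, 12}  B5 = {2, 5, 11, 12}  B6 = {2, 3, 5, 12}  B7 = {2, 3, 10, 12}  B8 = {2, 3, 8, 10}  B9 = {3, 8, 10, 14}  B10 = {1, 8, 10, 14}  B11 = {0, 1, 8, 14}  B12 = {0, 1, 13, 14}
Tree: B1–B2, B2–B3, B3–B4, B4–B5, B5–B6, B6–B7, B7–B8, B8–B9, B9–B10, B10–B11, B11–B12

The largest bag has 4 vertices, giving width 3; this decomposition certifies tw(G) ≤ 3. For the lower bound: the 4 vertex sets {6,7,9}, {4}, {11}, {2,3,5,12} are disjoint, each induces a connected subgraph, and every pair is joined by at least one edge of G. Contracting each set to a single vertex therefore yields K_{4} as a minor, and since treewidth is minor-monotone, tw(G) ≥ tw(K_{4}) = 3. Combining the bounds, tw(G) = 3.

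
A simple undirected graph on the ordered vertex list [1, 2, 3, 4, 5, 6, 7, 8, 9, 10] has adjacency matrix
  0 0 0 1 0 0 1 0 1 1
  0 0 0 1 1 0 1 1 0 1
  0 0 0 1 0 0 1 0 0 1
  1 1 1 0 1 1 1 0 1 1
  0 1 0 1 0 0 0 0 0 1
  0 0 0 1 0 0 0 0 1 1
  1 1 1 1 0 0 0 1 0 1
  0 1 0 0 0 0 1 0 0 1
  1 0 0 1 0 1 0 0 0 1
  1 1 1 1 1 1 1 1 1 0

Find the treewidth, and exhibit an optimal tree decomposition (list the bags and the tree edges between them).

Treewidth 3.
Bags: B1 = {2, 4, 7, 10}  B2 = {3, 4, 7, 10}  B3 = {1, 4, 7, 10}  B4 = {1, 4, 9, 10}  B5 = {2, 7, 8, 10}  B6 = {4, 6, 9, 10}  B7 = {2, 4, 5, 10}
Tree: B1–B2, B2–B3, B3–B4, B1–B5, B4–B6, B1–B7

Every bag has size at most 4, so the width is 4 − 1 = 3 and tw(G) ≤ 3. On the other hand G contains the 4-clique {2, 7, 8, 10}. A clique must lie in a single bag of any decomposition, so no decomposition can have width below 3. The upper and lower bounds meet at 3, so that is the treewidth.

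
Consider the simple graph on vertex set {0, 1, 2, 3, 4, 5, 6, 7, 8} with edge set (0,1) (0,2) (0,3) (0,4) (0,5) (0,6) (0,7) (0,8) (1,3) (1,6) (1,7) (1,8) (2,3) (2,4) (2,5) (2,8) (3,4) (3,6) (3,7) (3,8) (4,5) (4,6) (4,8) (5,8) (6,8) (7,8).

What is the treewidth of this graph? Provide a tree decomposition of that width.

The largest bag has 5 vertices, giving width 4; this decomposition certifies tw(G) ≤ 4. Conversely, {0, 1, 3, 6, 8} is a clique of size 5, and the vertices of any clique must share a bag in every tree decomposition; so some bag has ≥ 5 vertices and tw(G) ≥ 4. Therefore the treewidth is 4.

Treewidth 4.
One optimal decomposition is:
Bags: B1 = {0, 2, 3, 4, 8}  B2 = {0, 3, 4, 6, 8}  B3 = {0, 2, 4, 5, 8}  B4 = {0, 1, 3, 6, 8}  B5 = {0, 1, 3, 7, 8}
Tree: B1–B2, B1–B3, B2–B4, B4–B5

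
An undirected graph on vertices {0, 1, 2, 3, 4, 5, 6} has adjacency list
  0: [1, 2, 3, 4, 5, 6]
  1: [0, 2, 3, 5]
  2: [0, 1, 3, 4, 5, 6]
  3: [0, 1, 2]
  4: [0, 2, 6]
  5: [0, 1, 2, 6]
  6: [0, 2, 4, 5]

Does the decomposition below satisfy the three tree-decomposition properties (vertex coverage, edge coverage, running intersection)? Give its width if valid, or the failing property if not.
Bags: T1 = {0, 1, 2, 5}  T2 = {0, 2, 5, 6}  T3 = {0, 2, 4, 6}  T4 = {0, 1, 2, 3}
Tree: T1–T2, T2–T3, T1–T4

Yes; width 3.

Every vertex of G appears in some bag (union = {0, 1, 2, 3, 4, 5, 6}); every edge is covered by a bag; and for each vertex v the set of bags containing v is connected in the bag tree. The decomposition is therefore valid. The largest bag has 4 vertices, so the width is 3.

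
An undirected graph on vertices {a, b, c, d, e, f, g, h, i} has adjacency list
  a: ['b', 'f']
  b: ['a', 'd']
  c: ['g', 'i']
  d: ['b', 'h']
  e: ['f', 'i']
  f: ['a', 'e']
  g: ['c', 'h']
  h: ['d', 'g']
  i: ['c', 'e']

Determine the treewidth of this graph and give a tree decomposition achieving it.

Treewidth 2.
One such decomposition:
Bags: B1 = {e, f, i}  B2 = {c, f, i}  B3 = {c, f, g}  B4 = {f, g, h}  B5 = {d, f, h}  B6 = {b, d, f}  B7 = {a, b, f}
Tree: B1–B2, B2–B3, B3–B4, B4–B5, B5–B6, B6–B7

The largest bag has 3 vertices, giving width 2; this decomposition certifies tw(G) ≤ 2. Since f–e–i–c–g–h–d–b–a–f is a cycle in G, G is not acyclic. Forests are exactly the graphs of treewidth ≤ 1, so tw(G) ≥ 2. The upper and lower bounds meet at 2, so that is the treewidth.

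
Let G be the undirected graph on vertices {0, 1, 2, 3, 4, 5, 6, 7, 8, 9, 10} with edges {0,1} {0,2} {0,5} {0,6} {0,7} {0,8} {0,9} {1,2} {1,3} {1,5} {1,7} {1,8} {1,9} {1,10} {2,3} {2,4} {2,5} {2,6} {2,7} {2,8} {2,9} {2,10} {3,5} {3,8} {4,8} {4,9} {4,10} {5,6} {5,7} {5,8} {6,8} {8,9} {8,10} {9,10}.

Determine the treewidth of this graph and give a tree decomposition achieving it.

Each bag holds 5 vertices, so the decomposition has width 4, which upper-bounds the treewidth. On the other hand G contains the 5-clique {0, 1, 2, 8, 9}. A clique must lie in a single bag of any decomposition, so no decomposition can have width below 4. Hence tw(G) = 4 exactly.

Treewidth 4.
One such decomposition:
Bags: B1 = {1, 2, 3, 5, 8}  B2 = {0, 1, 2, 5, 8}  B3 = {0, 1, 2, 8, 9}  B4 = {0, 1, 2, 5, 7}  B5 = {1, 2, 8, 9, 10}  B6 = {2, 4, 8, 9, 10}  B7 = {0, 2, 5, 6, 8}
Tree: B1–B2, B2–B3, B2–B4, B3–B5, B5–B6, B2–B7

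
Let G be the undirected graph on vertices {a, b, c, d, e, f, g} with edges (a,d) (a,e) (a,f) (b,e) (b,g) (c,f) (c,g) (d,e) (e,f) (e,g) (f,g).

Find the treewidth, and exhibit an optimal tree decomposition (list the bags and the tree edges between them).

Each bag holds 3 vertices, so the decomposition has width 2, which upper-bounds the treewidth. For the lower bound, the 3 vertices {a, d, e} are pairwise adjacent, and any tree decomposition puts a clique entirely inside one bag — forcing width ≥ 2. Hence tw(G) = 2 exactly.

Treewidth 2.
Bags: B1 = {c, f, g}  B2 = {e, f, g}  B3 = {a, e, f}  B4 = {b, e, g}  B5 = {a, d, e}
Tree: B1–B2, B2–B3, B2–B4, B3–B5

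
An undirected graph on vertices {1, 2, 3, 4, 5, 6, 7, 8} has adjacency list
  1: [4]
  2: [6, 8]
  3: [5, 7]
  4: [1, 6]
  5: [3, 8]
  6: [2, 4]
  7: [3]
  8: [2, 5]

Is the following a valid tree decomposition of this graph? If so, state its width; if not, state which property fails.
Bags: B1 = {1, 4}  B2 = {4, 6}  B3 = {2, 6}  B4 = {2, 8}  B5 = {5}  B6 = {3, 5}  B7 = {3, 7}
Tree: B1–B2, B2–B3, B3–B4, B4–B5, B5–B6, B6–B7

A tree decomposition must satisfy three properties: every vertex lies in some bag; for every edge, both endpoints lie together in some bag; and for every vertex, the bags containing it form a connected subtree. Here edge (8,5) lies in no bag, so the decomposition is invalid.

No — edge (8,5) lies in no bag.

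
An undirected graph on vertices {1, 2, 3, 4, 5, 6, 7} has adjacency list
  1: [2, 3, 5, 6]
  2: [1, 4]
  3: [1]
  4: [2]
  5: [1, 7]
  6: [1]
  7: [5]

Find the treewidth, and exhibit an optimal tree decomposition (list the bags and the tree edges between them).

Treewidth 1.
One such decomposition:
Bags: B1 = {1, 3}  B2 = {1, 5}  B3 = {5, 7}  B4 = {1, 2}  B5 = {1, 6}  B6 = {2, 4}
Tree: B1–B2, B2–B3, B1–B4, B2–B5, B4–B6

The largest bag has 2 vertices, giving width 1; this decomposition certifies tw(G) ≤ 1. Since G has at least one edge (e.g. 3–1), it is not an edgeless graph, so tw(G) ≥ 1. Hence tw(G) = 1 exactly.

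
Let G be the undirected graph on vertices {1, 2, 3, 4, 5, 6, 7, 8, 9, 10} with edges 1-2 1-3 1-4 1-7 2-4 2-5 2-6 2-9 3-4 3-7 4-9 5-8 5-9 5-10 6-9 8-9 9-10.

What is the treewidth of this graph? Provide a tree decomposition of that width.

Treewidth 2.
Bags: B1 = {1, 2, 4}  B2 = {2, 4, 9}  B3 = {2, 5, 9}  B4 = {1, 3, 4}  B5 = {1, 3, 7}  B6 = {2, 6, 9}  B7 = {5, 9, 10}  B8 = {5, 8, 9}
Tree: B1–B2, B2–B3, B1–B4, B4–B5, B2–B6, B3–B7, B3–B8

Every bag has size at most 3, so the width is 3 − 1 = 2 and tw(G) ≤ 2. On the other hand G contains the 3-clique {1, 2, 4}. A clique must lie in a single bag of any decomposition, so no decomposition can have width below 2. Therefore the treewidth is 2.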